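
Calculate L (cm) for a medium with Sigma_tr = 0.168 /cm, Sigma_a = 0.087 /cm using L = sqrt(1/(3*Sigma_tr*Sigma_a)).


D = 1 / (3 * Sigma_tr) = 1 / (3 * 0.168) = 1.984127 cm
L = sqrt(D / Sigma_a)
L = sqrt(1.984127 / 0.087)
L = 4.7756 cm

4.7756


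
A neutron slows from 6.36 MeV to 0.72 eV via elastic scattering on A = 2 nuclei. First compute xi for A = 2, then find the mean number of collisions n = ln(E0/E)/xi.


xi = 1 + (A-1)^2/(2A)*ln((A-1)/(A+1)) = 0.7253469 (for A = 2)
n = ln(E0/E) / xi
n = ln(6.36e6 / 0.72) / 0.7253469
n = ln(8.833333e+06) / 0.7253469 = 22.050

22.050


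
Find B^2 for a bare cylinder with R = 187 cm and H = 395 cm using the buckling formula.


B^2 = (2.405/R)^2 + (pi/H)^2
B^2 = (2.405/187)^2 + (pi/395)^2
B^2 = 2.2866e-04 /cm^2

2.2866e-04


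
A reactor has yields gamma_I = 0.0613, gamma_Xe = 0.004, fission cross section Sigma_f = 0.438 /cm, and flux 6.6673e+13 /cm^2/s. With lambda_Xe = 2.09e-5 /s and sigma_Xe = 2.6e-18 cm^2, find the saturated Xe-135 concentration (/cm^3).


Xe_eq = (gamma_I + gamma_Xe) * Sigma_f * phi / (lambda_Xe + sigma_Xe * phi)
Numerator = (0.0613 + 0.004) * 0.438 * 6.6673e+13 = 1.906941e+12
Denominator = 2.09e-5 + 2.6e-18 * 6.6673e+13 = 1.942498e-04
Xe_eq = 1.906941e+12 / 1.942498e-04 = 9.8170e+15 /cm^3

9.8170e+15


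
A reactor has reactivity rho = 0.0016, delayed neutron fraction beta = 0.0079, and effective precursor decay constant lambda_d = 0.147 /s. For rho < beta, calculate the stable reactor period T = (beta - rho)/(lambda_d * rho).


T = (beta - rho) / (lambda_d * rho)
T = (0.0079 - 0.0016) / (0.147 * 0.0016)
T = 26.786 s

26.786


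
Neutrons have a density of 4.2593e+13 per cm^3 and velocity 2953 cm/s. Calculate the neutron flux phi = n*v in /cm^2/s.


phi = n * v
phi = 4.2593e+13 * 2953
phi = 1.2578e+17 /cm^2/s

1.2578e+17


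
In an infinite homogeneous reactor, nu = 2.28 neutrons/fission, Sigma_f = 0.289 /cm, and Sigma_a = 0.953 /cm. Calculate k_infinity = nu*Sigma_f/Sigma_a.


k_inf = nu * Sigma_f / Sigma_a
k_inf = 2.28 * 0.289 / 0.953
k_inf = 0.69142

0.69142


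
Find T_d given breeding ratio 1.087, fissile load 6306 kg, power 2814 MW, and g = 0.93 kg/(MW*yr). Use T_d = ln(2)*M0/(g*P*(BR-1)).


Breeding gain G = BR - 1 = 1.087 - 1 = 0.087
Fissile production rate = g * P * G = 0.93 * 2814 * 0.087 = 227.68074 kg/yr
T_d = ln(2) * M0 / (g * P * G)
T_d = ln(2) * 6306 / 227.68074 = 19.198 yr

19.198


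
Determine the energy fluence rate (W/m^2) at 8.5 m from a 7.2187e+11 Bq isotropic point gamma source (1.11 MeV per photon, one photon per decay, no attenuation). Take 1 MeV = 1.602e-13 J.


psi = A * E * 1.602e-13 / (4*pi*r^2)
psi = 7.2187e+11 * 1.11 * 1.602e-13 / (4*pi*8.5^2)
psi = 1.4138e-04 W/m^2

1.4138e-04


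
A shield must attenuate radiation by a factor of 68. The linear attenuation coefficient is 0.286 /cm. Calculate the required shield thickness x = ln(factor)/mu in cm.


x = ln(factor) / mu
x = ln(68) / 0.286
x = 14.754 cm

14.754


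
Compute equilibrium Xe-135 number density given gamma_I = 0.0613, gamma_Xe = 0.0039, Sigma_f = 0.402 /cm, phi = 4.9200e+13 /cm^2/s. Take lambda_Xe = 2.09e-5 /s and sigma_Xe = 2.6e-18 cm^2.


Xe_eq = (gamma_I + gamma_Xe) * Sigma_f * phi / (lambda_Xe + sigma_Xe * phi)
Numerator = (0.0613 + 0.0039) * 0.402 * 4.9200e+13 = 1.289552e+12
Denominator = 2.09e-5 + 2.6e-18 * 4.9200e+13 = 1.488200e-04
Xe_eq = 1.289552e+12 / 1.488200e-04 = 8.6652e+15 /cm^3

8.6652e+15


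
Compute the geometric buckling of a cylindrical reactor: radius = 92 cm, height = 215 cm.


B^2 = (2.405/R)^2 + (pi/H)^2
B^2 = (2.405/92)^2 + (pi/215)^2
B^2 = 8.9688e-04 /cm^2

8.9688e-04


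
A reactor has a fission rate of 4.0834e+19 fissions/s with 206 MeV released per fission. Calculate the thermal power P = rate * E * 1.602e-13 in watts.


P = fission_rate * E_MeV * 1.602e-13
P = 4.0834e+19 * 206 * 1.602e-13
P = 1.3476e+09 W

1.3476e+09


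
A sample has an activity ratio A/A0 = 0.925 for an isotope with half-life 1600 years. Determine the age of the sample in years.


lambda = ln(2) / t_half = ln(2) / 1600 = 4.332170e-04 /yr
t = -ln(A/A0) / lambda
t = -ln(0.925) / 4.332170e-04
t = 179.96 yr

179.96


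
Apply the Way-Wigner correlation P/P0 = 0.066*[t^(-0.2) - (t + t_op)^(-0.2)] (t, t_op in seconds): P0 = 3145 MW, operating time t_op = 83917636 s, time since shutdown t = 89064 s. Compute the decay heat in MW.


P/P0 = 0.066 * [t^(-0.2) - (t + t_op)^(-0.2)]
P/P0 = 0.066 * [89064^(-0.2) - (89064 + 83917636)^(-0.2)]
P/P0 = 0.066 * [0.1023433 - 0.02600981] = 0.005038010
P = 3145 * 0.005038010 = 15.845 MW

15.845


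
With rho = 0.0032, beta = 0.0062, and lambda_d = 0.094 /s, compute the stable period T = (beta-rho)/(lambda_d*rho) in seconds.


T = (beta - rho) / (lambda_d * rho)
T = (0.0062 - 0.0032) / (0.094 * 0.0032)
T = 9.9734 s

9.9734


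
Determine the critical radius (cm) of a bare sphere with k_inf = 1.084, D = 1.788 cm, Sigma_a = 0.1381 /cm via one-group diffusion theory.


L^2 = D / Sigma_a = 1.788 / 0.1381 = 12.94714 cm^2
B_m^2 = (k_inf - 1) / L^2 = (1.084 - 1) / 12.94714 = 0.006487919 /cm^2
For a bare sphere: B_g = pi/R, so R_c = pi / sqrt(B_m^2)
R_c = pi / sqrt(0.006487919) = 39.003 cm

39.003


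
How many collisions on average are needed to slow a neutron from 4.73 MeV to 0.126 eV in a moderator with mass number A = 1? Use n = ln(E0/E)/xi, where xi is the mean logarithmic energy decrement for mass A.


xi = 1 + (A-1)^2/(2A)*ln((A-1)/(A+1)) = 1 (for A = 1)
n = ln(E0/E) / xi
n = ln(4.73e6 / 0.126) / 1
n = ln(3.753968e+07) / 1 = 17.441

17.441


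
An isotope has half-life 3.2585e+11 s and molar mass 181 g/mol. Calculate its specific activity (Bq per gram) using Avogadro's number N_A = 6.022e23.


lambda = ln(2) / t_half = ln(2) / 3.2585e+11 = 2.127197e-12 /s
SA = lambda * N_A / M
SA = 2.127197e-12 * 6.022e23 / 181
SA = 7.0773e+09 Bq/g

7.0773e+09


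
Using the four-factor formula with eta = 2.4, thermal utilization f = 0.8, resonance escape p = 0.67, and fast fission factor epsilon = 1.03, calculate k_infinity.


k_inf = eta * f * p * epsilon
k_inf = 2.4 * 0.8 * 0.67 * 1.03
k_inf = 1.3250

1.3250


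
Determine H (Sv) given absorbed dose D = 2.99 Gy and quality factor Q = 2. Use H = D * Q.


H = D * Q
H = 2.99 * 2
H = 5.9800 Sv

5.9800


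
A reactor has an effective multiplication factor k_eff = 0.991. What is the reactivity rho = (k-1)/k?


rho = (k_eff - 1) / k_eff
rho = (0.991 - 1) / 0.991
rho = -0.0090817

-0.0090817


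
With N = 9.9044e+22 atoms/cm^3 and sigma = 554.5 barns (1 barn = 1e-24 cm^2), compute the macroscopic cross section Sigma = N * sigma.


Sigma = N * sigma_barns * 1e-24
Sigma = 9.9044e+22 * 554.5 * 1e-24
Sigma = 54.920 /cm

54.920


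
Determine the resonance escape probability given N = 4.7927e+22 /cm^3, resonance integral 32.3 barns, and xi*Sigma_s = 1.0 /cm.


p = exp(-N * I * 1e-24 / (xi*Sigma_s))
p = exp(-4.7927e+22 * 32.3 * 1e-24 / 1.0)
p = 0.21266

0.21266


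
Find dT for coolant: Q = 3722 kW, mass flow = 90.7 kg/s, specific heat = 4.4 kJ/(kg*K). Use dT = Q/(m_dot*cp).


dT = Q / (m_dot * cp)
dT = 3722 / (90.7 * 4.4)
dT = 9.3265 C

9.3265


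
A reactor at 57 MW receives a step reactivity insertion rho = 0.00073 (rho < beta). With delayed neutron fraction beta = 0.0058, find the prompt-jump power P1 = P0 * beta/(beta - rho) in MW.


P1/P0 = beta / (beta - rho)
P1/P0 = 0.0058 / (0.0058 - 0.00073) = 1.143984
P1 = 57 * 1.143984 = 65.207 MW

65.207


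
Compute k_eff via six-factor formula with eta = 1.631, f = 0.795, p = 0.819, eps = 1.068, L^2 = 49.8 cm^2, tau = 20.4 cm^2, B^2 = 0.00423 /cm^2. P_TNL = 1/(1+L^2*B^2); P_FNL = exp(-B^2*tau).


k_inf = eta*f*p*eps = 1.631*0.795*0.819*1.068 = 1.134165
P_TNL = 1/(1 + L^2*B^2) = 1/(1 + 49.8*0.00423) = 0.8259998
P_FNL = exp(-B^2*tau) = exp(-0.00423*20.4) = 0.9173263
k_eff = k_inf * P_TNL * P_FNL = 1.134165 * 0.8259998 * 0.9173263
k_eff = 0.85937

0.85937


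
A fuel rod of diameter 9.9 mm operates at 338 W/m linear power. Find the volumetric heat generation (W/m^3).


r = D / 2 / 1000 = 9.9 / 2 / 1000 = 0.00495 m
q''' = q' / (pi * r^2)
q''' = 338 / (pi * 0.00495^2)
q''' = 4.3909e+06 W/m^3

4.3909e+06


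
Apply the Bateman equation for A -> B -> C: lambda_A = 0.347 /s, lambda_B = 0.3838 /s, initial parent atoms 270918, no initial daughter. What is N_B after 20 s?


N_B(t) = lambda_A * N_A0 / (lambda_B - lambda_A) * [exp(-lambda_A*t) - exp(-lambda_B*t)]
exp(-0.347*20) = 9.682696e-04; exp(-0.3838*20) = 4.638265e-04
N_B = 0.347 * 270918 / (0.3838 - 0.347) * (9.682696e-04 - 4.638265e-04)
N_B = 1288.6

1288.6


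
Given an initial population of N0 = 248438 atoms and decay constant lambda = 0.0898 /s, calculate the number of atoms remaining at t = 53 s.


N = N0 * exp(-lambda * t)
N = 248438 * exp(-0.0898 * 53)
N = 2129.3

2129.3


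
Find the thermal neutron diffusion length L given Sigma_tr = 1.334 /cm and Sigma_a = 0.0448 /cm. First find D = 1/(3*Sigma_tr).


D = 1 / (3 * Sigma_tr) = 1 / (3 * 1.334) = 0.2498751 cm
L = sqrt(D / Sigma_a)
L = sqrt(0.2498751 / 0.0448)
L = 2.3617 cm

2.3617


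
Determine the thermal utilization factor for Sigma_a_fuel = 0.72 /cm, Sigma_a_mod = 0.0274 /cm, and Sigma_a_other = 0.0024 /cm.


f = Sigma_a_fuel / (Sigma_a_fuel + Sigma_a_mod + Sigma_a_other)
f = 0.72 / (0.72 + 0.0274 + 0.0024)
f = 0.96026

0.96026


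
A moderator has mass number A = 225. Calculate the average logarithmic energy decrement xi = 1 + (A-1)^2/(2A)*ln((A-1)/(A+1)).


xi = 1 + (A-1)^2/(2A) * ln((A-1)/(A+1))
xi = 1 + (225-1)^2/(2*225) * ln((225-1)/(225 +1))
xi = 0.0088626

0.0088626


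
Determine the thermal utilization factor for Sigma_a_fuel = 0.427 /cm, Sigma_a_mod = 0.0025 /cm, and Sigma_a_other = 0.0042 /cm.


f = Sigma_a_fuel / (Sigma_a_fuel + Sigma_a_mod + Sigma_a_other)
f = 0.427 / (0.427 + 0.0025 + 0.0042)
f = 0.98455

0.98455


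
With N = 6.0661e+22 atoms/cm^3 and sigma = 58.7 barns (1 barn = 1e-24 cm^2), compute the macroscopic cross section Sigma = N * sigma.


Sigma = N * sigma_barns * 1e-24
Sigma = 6.0661e+22 * 58.7 * 1e-24
Sigma = 3.5608 /cm

3.5608


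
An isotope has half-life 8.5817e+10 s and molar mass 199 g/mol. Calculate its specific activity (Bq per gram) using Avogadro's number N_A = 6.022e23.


lambda = ln(2) / t_half = ln(2) / 8.5817e+10 = 8.077038e-12 /s
SA = lambda * N_A / M
SA = 8.077038e-12 * 6.022e23 / 199
SA = 2.4442e+10 Bq/g

2.4442e+10


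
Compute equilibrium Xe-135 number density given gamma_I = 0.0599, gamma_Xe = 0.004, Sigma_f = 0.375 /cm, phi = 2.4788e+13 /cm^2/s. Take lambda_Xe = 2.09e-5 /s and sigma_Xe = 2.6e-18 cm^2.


Xe_eq = (gamma_I + gamma_Xe) * Sigma_f * phi / (lambda_Xe + sigma_Xe * phi)
Numerator = (0.0599 + 0.004) * 0.375 * 2.4788e+13 = 5.939824e+11
Denominator = 2.09e-5 + 2.6e-18 * 2.4788e+13 = 8.534880e-05
Xe_eq = 5.939824e+11 / 8.534880e-05 = 6.9595e+15 /cm^3

6.9595e+15


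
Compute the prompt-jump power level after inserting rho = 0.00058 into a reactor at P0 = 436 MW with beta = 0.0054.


P1/P0 = beta / (beta - rho)
P1/P0 = 0.0054 / (0.0054 - 0.00058) = 1.120332
P1 = 436 * 1.120332 = 488.46 MW

488.46


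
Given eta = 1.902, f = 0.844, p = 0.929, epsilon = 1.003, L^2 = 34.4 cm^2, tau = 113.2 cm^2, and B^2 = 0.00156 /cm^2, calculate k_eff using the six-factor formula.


k_inf = eta*f*p*eps = 1.902*0.844*0.929*1.003 = 1.495786
P_TNL = 1/(1 + L^2*B^2) = 1/(1 + 34.4*0.00156) = 0.9490692
P_FNL = exp(-B^2*tau) = exp(-0.00156*113.2) = 0.8381217
k_eff = k_inf * P_TNL * P_FNL = 1.495786 * 0.9490692 * 0.8381217
k_eff = 1.1898

1.1898


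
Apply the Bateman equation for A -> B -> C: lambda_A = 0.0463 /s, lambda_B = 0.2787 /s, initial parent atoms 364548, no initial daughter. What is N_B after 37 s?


N_B(t) = lambda_A * N_A0 / (lambda_B - lambda_A) * [exp(-lambda_A*t) - exp(-lambda_B*t)]
exp(-0.0463*37) = 0.1803060; exp(-0.2787*37) = 3.323523e-05
N_B = 0.0463 * 364548 / (0.2787 - 0.0463) * (0.1803060 - 3.323523e-05)
N_B = 13093

13093


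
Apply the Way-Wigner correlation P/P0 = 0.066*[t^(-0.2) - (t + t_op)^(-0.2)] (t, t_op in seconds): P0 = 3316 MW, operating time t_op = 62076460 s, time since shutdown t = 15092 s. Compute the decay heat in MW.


P/P0 = 0.066 * [t^(-0.2) - (t + t_op)^(-0.2)]
P/P0 = 0.066 * [15092^(-0.2) - (15092 + 62076460)^(-0.2)]
P/P0 = 0.066 * [0.1459656 - 0.02763080] = 0.007810097
P = 3316 * 0.007810097 = 25.898 MW

25.898


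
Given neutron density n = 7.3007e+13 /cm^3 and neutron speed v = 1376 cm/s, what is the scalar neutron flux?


phi = n * v
phi = 7.3007e+13 * 1376
phi = 1.0046e+17 /cm^2/s

1.0046e+17


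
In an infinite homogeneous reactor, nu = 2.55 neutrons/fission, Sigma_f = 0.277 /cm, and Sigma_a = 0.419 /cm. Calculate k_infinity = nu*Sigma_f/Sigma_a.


k_inf = nu * Sigma_f / Sigma_a
k_inf = 2.55 * 0.277 / 0.419
k_inf = 1.6858

1.6858


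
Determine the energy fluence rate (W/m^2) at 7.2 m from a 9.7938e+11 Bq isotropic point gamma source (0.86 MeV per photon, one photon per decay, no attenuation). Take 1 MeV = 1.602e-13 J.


psi = A * E * 1.602e-13 / (4*pi*r^2)
psi = 9.7938e+11 * 0.86 * 1.602e-13 / (4*pi*7.2^2)
psi = 2.0713e-04 W/m^2

2.0713e-04


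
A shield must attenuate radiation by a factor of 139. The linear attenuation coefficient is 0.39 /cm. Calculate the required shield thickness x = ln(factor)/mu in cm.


x = ln(factor) / mu
x = ln(139) / 0.39
x = 12.652 cm

12.652


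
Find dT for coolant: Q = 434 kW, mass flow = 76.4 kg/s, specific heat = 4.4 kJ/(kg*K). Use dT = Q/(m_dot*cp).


dT = Q / (m_dot * cp)
dT = 434 / (76.4 * 4.4)
dT = 1.2911 C

1.2911


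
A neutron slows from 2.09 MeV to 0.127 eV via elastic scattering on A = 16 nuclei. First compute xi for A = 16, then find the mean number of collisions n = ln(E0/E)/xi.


xi = 1 + (A-1)^2/(2A)*ln((A-1)/(A+1)) = 0.1199467 (for A = 16)
n = ln(E0/E) / xi
n = ln(2.09e6 / 0.127) / 0.1199467
n = ln(1.645669e+07) / 0.1199467 = 138.53

138.53


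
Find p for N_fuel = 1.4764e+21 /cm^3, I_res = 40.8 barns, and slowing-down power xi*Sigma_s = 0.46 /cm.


p = exp(-N * I * 1e-24 / (xi*Sigma_s))
p = exp(-1.4764e+21 * 40.8 * 1e-24 / 0.46)
p = 0.87726

0.87726


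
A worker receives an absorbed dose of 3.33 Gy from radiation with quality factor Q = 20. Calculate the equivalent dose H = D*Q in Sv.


H = D * Q
H = 3.33 * 20
H = 66.600 Sv

66.600


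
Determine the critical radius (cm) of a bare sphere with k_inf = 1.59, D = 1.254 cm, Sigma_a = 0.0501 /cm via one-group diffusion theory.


L^2 = D / Sigma_a = 1.254 / 0.0501 = 25.02994 cm^2
B_m^2 = (k_inf - 1) / L^2 = (1.59 - 1) / 25.02994 = 0.02357177 /cm^2
For a bare sphere: B_g = pi/R, so R_c = pi / sqrt(B_m^2)
R_c = pi / sqrt(0.02357177) = 20.462 cm

20.462


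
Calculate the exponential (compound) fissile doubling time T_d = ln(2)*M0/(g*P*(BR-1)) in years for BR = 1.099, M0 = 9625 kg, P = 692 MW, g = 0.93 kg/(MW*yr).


Breeding gain G = BR - 1 = 1.099 - 1 = 0.099
Fissile production rate = g * P * G = 0.93 * 692 * 0.099 = 63.71244 kg/yr
T_d = ln(2) * M0 / (g * P * G)
T_d = ln(2) * 9625 / 63.71244 = 104.71 yr

104.71


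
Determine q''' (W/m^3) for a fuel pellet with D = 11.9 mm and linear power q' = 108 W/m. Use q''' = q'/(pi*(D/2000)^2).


r = D / 2 / 1000 = 11.9 / 2 / 1000 = 0.00595 m
q''' = q' / (pi * r^2)
q''' = 108 / (pi * 0.00595^2)
q''' = 971046 W/m^3

971046


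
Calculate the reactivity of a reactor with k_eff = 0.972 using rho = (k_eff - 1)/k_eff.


rho = (k_eff - 1) / k_eff
rho = (0.972 - 1) / 0.972
rho = -0.028807

-0.028807


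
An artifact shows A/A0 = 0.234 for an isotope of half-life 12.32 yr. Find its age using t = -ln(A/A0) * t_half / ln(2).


lambda = ln(2) / t_half = ln(2) / 12.32 = 0.05626195 /yr
t = -ln(A/A0) / lambda
t = -ln(0.234) / 0.05626195
t = 25.816 yr

25.816


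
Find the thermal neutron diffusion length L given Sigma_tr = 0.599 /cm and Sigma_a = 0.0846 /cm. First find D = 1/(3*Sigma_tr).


D = 1 / (3 * Sigma_tr) = 1 / (3 * 0.599) = 0.5564830 cm
L = sqrt(D / Sigma_a)
L = sqrt(0.5564830 / 0.0846)
L = 2.5647 cm

2.5647


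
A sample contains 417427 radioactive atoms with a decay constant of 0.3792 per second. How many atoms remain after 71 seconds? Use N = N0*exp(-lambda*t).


N = N0 * exp(-lambda * t)
N = 417427 * exp(-0.3792 * 71)
N = 8.4719e-07

8.4719e-07


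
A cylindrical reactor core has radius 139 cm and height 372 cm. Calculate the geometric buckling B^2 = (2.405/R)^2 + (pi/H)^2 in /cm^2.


B^2 = (2.405/R)^2 + (pi/H)^2
B^2 = (2.405/139)^2 + (pi/372)^2
B^2 = 3.7069e-04 /cm^2

3.7069e-04


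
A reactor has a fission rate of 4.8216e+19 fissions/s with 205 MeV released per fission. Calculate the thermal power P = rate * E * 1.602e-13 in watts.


P = fission_rate * E_MeV * 1.602e-13
P = 4.8216e+19 * 205 * 1.602e-13
P = 1.5835e+09 W

1.5835e+09


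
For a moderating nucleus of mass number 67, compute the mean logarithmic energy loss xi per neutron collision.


xi = 1 + (A-1)^2/(2A) * ln((A-1)/(A+1))
xi = 1 + (67-1)^2/(2*67) * ln((67-1)/(67 +1))
xi = 0.029556

0.029556


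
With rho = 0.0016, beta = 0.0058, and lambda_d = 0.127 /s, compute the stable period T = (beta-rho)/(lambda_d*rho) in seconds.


T = (beta - rho) / (lambda_d * rho)
T = (0.0058 - 0.0016) / (0.127 * 0.0016)
T = 20.669 s

20.669


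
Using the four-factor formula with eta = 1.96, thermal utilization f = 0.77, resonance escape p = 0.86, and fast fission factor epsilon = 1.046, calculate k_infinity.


k_inf = eta * f * p * epsilon
k_inf = 1.96 * 0.77 * 0.86 * 1.046
k_inf = 1.3576

1.3576


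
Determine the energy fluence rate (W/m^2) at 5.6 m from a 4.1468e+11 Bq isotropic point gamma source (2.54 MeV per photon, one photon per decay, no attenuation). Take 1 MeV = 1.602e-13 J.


psi = A * E * 1.602e-13 / (4*pi*r^2)
psi = 4.1468e+11 * 2.54 * 1.602e-13 / (4*pi*5.6^2)
psi = 4.2818e-04 W/m^2

4.2818e-04


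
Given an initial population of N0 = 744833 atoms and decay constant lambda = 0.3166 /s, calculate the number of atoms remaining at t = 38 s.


N = N0 * exp(-lambda * t)
N = 744833 * exp(-0.3166 * 38)
N = 4.4376

4.4376


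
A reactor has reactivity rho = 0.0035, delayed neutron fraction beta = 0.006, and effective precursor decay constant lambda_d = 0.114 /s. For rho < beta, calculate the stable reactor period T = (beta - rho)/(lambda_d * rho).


T = (beta - rho) / (lambda_d * rho)
T = (0.006 - 0.0035) / (0.114 * 0.0035)
T = 6.2657 s

6.2657


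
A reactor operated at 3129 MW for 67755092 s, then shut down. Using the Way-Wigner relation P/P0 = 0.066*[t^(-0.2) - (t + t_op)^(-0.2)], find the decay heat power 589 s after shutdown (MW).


P/P0 = 0.066 * [t^(-0.2) - (t + t_op)^(-0.2)]
P/P0 = 0.066 * [589^(-0.2) - (589 + 67755092)^(-0.2)]
P/P0 = 0.066 * [0.2792396 - 0.02715256] = 0.01663774
P = 3129 * 0.01663774 = 52.059 MW

52.059


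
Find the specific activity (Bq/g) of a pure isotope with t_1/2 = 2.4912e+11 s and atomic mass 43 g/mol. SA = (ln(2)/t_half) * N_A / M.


lambda = ln(2) / t_half = ln(2) / 2.4912e+11 = 2.782383e-12 /s
SA = lambda * N_A / M
SA = 2.782383e-12 * 6.022e23 / 43
SA = 3.8966e+10 Bq/g

3.8966e+10


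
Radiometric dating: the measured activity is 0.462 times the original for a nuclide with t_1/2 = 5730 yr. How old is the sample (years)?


lambda = ln(2) / t_half = ln(2) / 5730 = 1.209681e-04 /yr
t = -ln(A/A0) / lambda
t = -ln(0.462) / 1.209681e-04
t = 6383.4 yr

6383.4


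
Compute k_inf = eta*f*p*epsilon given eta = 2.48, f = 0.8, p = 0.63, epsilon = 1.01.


k_inf = eta * f * p * epsilon
k_inf = 2.48 * 0.8 * 0.63 * 1.01
k_inf = 1.2624

1.2624


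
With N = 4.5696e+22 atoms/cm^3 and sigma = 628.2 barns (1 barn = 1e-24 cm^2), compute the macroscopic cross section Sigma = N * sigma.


Sigma = N * sigma_barns * 1e-24
Sigma = 4.5696e+22 * 628.2 * 1e-24
Sigma = 28.706 /cm

28.706


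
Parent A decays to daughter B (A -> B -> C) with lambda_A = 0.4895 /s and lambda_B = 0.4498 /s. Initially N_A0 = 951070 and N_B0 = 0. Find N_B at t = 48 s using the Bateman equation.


N_B(t) = lambda_A * N_A0 / (lambda_B - lambda_A) * [exp(-lambda_A*t) - exp(-lambda_B*t)]
exp(-0.4895*48) = 6.249091e-11; exp(-0.4498*48) = 4.201539e-10
N_B = 0.4895 * 951070 / (0.4498 - 0.4895) * (6.249091e-11 - 4.201539e-10)
N_B = 0.0041942

0.0041942


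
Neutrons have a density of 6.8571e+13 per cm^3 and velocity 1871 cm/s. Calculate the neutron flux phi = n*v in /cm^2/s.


phi = n * v
phi = 6.8571e+13 * 1871
phi = 1.2830e+17 /cm^2/s

1.2830e+17


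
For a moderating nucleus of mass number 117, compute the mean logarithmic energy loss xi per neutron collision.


xi = 1 + (A-1)^2/(2A) * ln((A-1)/(A+1))
xi = 1 + (117-1)^2/(2*117) * ln((117-1)/(117 +1))
xi = 0.016997

0.016997


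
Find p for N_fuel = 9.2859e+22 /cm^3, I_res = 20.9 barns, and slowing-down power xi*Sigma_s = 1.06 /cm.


p = exp(-N * I * 1e-24 / (xi*Sigma_s))
p = exp(-9.2859e+22 * 20.9 * 1e-24 / 1.06)
p = 0.16027

0.16027


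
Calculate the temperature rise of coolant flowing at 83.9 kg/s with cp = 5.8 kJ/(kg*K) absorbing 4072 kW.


dT = Q / (m_dot * cp)
dT = 4072 / (83.9 * 5.8)
dT = 8.3679 C

8.3679


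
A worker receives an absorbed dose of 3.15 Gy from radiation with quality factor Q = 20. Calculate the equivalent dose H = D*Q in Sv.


H = D * Q
H = 3.15 * 20
H = 63.000 Sv

63.000


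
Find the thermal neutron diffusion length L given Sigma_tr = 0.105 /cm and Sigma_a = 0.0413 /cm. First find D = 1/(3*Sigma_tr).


D = 1 / (3 * Sigma_tr) = 1 / (3 * 0.105) = 3.174603 cm
L = sqrt(D / Sigma_a)
L = sqrt(3.174603 / 0.0413)
L = 8.7674 cm

8.7674


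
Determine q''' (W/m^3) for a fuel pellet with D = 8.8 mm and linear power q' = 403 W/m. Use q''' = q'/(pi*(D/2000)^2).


r = D / 2 / 1000 = 8.8 / 2 / 1000 = 0.0044 m
q''' = q' / (pi * r^2)
q''' = 403 / (pi * 0.0044^2)
q''' = 6.6260e+06 W/m^3

6.6260e+06


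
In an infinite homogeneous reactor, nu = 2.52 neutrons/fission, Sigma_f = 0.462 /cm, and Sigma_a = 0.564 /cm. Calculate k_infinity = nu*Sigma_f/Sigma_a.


k_inf = nu * Sigma_f / Sigma_a
k_inf = 2.52 * 0.462 / 0.564
k_inf = 2.0643

2.0643


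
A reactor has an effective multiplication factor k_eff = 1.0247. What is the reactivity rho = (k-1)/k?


rho = (k_eff - 1) / k_eff
rho = (1.0247 - 1) / 1.0247
rho = 0.024105

0.024105


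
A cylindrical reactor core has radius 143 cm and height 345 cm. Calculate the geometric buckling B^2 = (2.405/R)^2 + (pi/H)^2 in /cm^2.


B^2 = (2.405/R)^2 + (pi/H)^2
B^2 = (2.405/143)^2 + (pi/345)^2
B^2 = 3.6577e-04 /cm^2

3.6577e-04


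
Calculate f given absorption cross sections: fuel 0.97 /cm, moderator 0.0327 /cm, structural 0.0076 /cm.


f = Sigma_a_fuel / (Sigma_a_fuel + Sigma_a_mod + Sigma_a_other)
f = 0.97 / (0.97 + 0.0327 + 0.0076)
f = 0.96011

0.96011


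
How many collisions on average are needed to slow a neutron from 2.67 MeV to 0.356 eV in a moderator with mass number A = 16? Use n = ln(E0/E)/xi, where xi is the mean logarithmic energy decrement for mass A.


xi = 1 + (A-1)^2/(2A)*ln((A-1)/(A+1)) = 0.1199467 (for A = 16)
n = ln(E0/E) / xi
n = ln(2.67e6 / 0.356) / 0.1199467
n = ln(7.500000e+06) / 0.1199467 = 131.98

131.98


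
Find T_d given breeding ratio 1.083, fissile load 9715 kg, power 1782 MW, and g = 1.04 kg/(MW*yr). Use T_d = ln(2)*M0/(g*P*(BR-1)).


Breeding gain G = BR - 1 = 1.083 - 1 = 0.083
Fissile production rate = g * P * G = 1.04 * 1782 * 0.083 = 153.82224 kg/yr
T_d = ln(2) * M0 / (g * P * G)
T_d = ln(2) * 9715 / 153.82224 = 43.777 yr

43.777


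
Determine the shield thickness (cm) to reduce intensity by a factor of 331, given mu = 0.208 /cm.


x = ln(factor) / mu
x = ln(331) / 0.208
x = 27.895 cm

27.895


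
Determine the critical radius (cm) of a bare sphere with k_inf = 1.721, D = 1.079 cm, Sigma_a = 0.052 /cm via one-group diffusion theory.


L^2 = D / Sigma_a = 1.079 / 0.052 = 20.75000 cm^2
B_m^2 = (k_inf - 1) / L^2 = (1.721 - 1) / 20.75000 = 0.03474699 /cm^2
For a bare sphere: B_g = pi/R, so R_c = pi / sqrt(B_m^2)
R_c = pi / sqrt(0.03474699) = 16.854 cm

16.854


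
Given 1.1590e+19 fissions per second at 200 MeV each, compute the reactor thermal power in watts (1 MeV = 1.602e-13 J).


P = fission_rate * E_MeV * 1.602e-13
P = 1.1590e+19 * 200 * 1.602e-13
P = 3.7134e+08 W

3.7134e+08


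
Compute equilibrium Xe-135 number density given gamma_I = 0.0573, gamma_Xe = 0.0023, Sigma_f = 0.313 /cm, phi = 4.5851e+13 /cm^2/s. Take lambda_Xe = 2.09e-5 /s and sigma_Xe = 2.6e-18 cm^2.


Xe_eq = (gamma_I + gamma_Xe) * Sigma_f * phi / (lambda_Xe + sigma_Xe * phi)
Numerator = (0.0573 + 0.0023) * 0.313 * 4.5851e+13 = 8.553412e+11
Denominator = 2.09e-5 + 2.6e-18 * 4.5851e+13 = 1.401126e-04
Xe_eq = 8.553412e+11 / 1.401126e-04 = 6.1047e+15 /cm^3

6.1047e+15


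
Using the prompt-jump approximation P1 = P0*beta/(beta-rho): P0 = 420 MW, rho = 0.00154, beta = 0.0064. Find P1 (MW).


P1/P0 = beta / (beta - rho)
P1/P0 = 0.0064 / (0.0064 - 0.00154) = 1.316872
P1 = 420 * 1.316872 = 553.09 MW

553.09


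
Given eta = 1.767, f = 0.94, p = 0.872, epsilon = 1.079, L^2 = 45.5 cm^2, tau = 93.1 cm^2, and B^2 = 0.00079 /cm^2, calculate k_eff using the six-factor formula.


k_inf = eta*f*p*eps = 1.767*0.94*0.872*1.079 = 1.562796
P_TNL = 1/(1 + L^2*B^2) = 1/(1 + 45.5*0.00079) = 0.9653022
P_FNL = exp(-B^2*tau) = exp(-0.00079*93.1) = 0.9290906
k_eff = k_inf * P_TNL * P_FNL = 1.562796 * 0.9653022 * 0.9290906
k_eff = 1.4016

1.4016


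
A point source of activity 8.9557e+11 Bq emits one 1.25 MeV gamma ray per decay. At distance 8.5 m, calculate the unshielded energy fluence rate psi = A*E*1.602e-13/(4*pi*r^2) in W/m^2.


psi = A * E * 1.602e-13 / (4*pi*r^2)
psi = 8.9557e+11 * 1.25 * 1.602e-13 / (4*pi*8.5^2)
psi = 1.9753e-04 W/m^2

1.9753e-04


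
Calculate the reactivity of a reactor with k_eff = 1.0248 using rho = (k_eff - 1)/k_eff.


rho = (k_eff - 1) / k_eff
rho = (1.0248 - 1) / 1.0248
rho = 0.024200

0.024200


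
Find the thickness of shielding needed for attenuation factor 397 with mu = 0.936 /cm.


x = ln(factor) / mu
x = ln(397) / 0.936
x = 6.3931 cm

6.3931


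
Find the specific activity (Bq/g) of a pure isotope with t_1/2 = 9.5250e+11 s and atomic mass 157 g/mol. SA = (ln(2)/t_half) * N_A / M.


lambda = ln(2) / t_half = ln(2) / 9.5250e+11 = 7.277136e-13 /s
SA = lambda * N_A / M
SA = 7.277136e-13 * 6.022e23 / 157
SA = 2.7913e+09 Bq/g

2.7913e+09


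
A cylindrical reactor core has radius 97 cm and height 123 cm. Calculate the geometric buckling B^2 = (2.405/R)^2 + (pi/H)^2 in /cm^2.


B^2 = (2.405/R)^2 + (pi/H)^2
B^2 = (2.405/97)^2 + (pi/123)^2
B^2 = 0.0012671 /cm^2

0.0012671


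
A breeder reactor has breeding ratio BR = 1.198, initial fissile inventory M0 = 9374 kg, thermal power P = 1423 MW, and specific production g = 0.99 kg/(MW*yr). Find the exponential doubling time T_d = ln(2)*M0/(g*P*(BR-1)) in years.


Breeding gain G = BR - 1 = 1.198 - 1 = 0.198
Fissile production rate = g * P * G = 0.99 * 1423 * 0.198 = 278.93646 kg/yr
T_d = ln(2) * M0 / (g * P * G)
T_d = ln(2) * 9374 / 278.93646 = 23.294 yr

23.294


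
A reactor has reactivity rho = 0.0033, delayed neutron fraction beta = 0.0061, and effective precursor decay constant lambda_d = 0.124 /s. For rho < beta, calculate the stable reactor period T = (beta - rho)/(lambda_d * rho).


T = (beta - rho) / (lambda_d * rho)
T = (0.0061 - 0.0033) / (0.124 * 0.0033)
T = 6.8426 s

6.8426


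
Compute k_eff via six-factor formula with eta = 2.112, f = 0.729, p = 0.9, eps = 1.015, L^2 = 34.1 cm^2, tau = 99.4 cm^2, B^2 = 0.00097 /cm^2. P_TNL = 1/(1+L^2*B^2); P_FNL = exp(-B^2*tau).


k_inf = eta*f*p*eps = 2.112*0.729*0.9*1.015 = 1.406468
P_TNL = 1/(1 + L^2*B^2) = 1/(1 + 34.1*0.00097) = 0.9679821
P_FNL = exp(-B^2*tau) = exp(-0.00097*99.4) = 0.9080844
k_eff = k_inf * P_TNL * P_FNL = 1.406468 * 0.9679821 * 0.9080844
k_eff = 1.2363

1.2363


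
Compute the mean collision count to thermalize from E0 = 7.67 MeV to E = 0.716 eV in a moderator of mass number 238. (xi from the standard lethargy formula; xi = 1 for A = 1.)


xi = 1 + (A-1)^2/(2A)*ln((A-1)/(A+1)) = 0.008379872 (for A = 238)
n = ln(E0/E) / xi
n = ln(7.67e6 / 0.716) / 0.008379872
n = ln(1.071229e+07) / 0.008379872 = 1931.6

1931.6


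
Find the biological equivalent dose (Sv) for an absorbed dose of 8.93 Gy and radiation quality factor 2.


H = D * Q
H = 8.93 * 2
H = 17.860 Sv

17.860


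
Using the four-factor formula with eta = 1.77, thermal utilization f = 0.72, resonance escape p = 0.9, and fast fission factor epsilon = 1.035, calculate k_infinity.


k_inf = eta * f * p * epsilon
k_inf = 1.77 * 0.72 * 0.9 * 1.035
k_inf = 1.1871

1.1871


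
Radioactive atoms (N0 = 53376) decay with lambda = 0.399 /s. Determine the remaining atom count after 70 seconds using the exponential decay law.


N = N0 * exp(-lambda * t)
N = 53376 * exp(-0.399 * 70)
N = 3.9582e-08

3.9582e-08


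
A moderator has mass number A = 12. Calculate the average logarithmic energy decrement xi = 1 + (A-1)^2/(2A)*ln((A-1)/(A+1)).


xi = 1 + (A-1)^2/(2A) * ln((A-1)/(A+1))
xi = 1 + (12-1)^2/(2*12) * ln((12-1)/(12 +1))
xi = 0.15777

0.15777


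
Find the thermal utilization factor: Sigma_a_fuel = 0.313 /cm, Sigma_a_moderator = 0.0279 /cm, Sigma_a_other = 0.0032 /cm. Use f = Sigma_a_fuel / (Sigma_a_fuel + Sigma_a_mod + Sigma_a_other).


f = Sigma_a_fuel / (Sigma_a_fuel + Sigma_a_mod + Sigma_a_other)
f = 0.313 / (0.313 + 0.0279 + 0.0032)
f = 0.90962

0.90962


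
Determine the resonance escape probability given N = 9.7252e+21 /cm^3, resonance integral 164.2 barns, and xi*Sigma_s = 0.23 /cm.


p = exp(-N * I * 1e-24 / (xi*Sigma_s))
p = exp(-9.7252e+21 * 164.2 * 1e-24 / 0.23)
p = 9.6542e-04

9.6542e-04


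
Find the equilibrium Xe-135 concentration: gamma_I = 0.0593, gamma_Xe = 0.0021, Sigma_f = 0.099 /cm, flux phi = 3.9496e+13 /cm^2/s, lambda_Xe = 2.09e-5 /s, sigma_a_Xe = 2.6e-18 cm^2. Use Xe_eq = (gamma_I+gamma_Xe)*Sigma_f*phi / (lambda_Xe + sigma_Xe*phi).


Xe_eq = (gamma_I + gamma_Xe) * Sigma_f * phi / (lambda_Xe + sigma_Xe * phi)
Numerator = (0.0593 + 0.0021) * 0.099 * 3.9496e+13 = 2.400804e+11
Denominator = 2.09e-5 + 2.6e-18 * 3.9496e+13 = 1.235896e-04
Xe_eq = 2.400804e+11 / 1.235896e-04 = 1.9426e+15 /cm^3

1.9426e+15


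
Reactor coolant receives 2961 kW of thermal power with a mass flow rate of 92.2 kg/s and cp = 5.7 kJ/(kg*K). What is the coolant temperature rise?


dT = Q / (m_dot * cp)
dT = 2961 / (92.2 * 5.7)
dT = 5.6342 C

5.6342


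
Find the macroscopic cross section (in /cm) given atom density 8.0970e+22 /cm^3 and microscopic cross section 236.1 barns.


Sigma = N * sigma_barns * 1e-24
Sigma = 8.0970e+22 * 236.1 * 1e-24
Sigma = 19.117 /cm

19.117


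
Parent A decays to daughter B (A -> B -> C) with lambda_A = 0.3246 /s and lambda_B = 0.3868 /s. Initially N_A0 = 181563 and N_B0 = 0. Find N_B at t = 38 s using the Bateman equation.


N_B(t) = lambda_A * N_A0 / (lambda_B - lambda_A) * [exp(-lambda_A*t) - exp(-lambda_B*t)]
exp(-0.3246*38) = 4.396068e-06; exp(-0.3868*38) = 4.135862e-07
N_B = 0.3246 * 181563 / (0.3868 - 0.3246) * (4.396068e-06 - 4.135862e-07)
N_B = 3.7735

3.7735


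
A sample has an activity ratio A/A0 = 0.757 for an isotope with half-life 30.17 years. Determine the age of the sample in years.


lambda = ln(2) / t_half = ln(2) / 30.17 = 0.02297472 /yr
t = -ln(A/A0) / lambda
t = -ln(0.757) / 0.02297472
t = 12.117 yr

12.117


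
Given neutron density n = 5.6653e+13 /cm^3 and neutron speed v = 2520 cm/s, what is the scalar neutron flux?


phi = n * v
phi = 5.6653e+13 * 2520
phi = 1.4277e+17 /cm^2/s

1.4277e+17


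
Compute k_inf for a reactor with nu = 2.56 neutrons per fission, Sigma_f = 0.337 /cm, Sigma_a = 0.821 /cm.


k_inf = nu * Sigma_f / Sigma_a
k_inf = 2.56 * 0.337 / 0.821
k_inf = 1.0508

1.0508


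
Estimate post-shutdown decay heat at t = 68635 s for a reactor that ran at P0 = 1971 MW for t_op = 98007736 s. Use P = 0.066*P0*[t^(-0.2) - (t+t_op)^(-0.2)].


P/P0 = 0.066 * [t^(-0.2) - (t + t_op)^(-0.2)]
P/P0 = 0.066 * [68635^(-0.2) - (68635 + 98007736)^(-0.2)]
P/P0 = 0.066 * [0.1078179 - 0.02521663] = 0.005451684
P = 1971 * 0.005451684 = 10.745 MW

10.745


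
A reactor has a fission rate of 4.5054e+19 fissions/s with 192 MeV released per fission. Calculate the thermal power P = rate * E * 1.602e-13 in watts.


P = fission_rate * E_MeV * 1.602e-13
P = 4.5054e+19 * 192 * 1.602e-13
P = 1.3858e+09 W

1.3858e+09


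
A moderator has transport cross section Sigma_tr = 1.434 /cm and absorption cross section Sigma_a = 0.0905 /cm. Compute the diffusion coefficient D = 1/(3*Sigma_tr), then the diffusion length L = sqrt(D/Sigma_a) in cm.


D = 1 / (3 * Sigma_tr) = 1 / (3 * 1.434) = 0.2324500 cm
L = sqrt(D / Sigma_a)
L = sqrt(0.2324500 / 0.0905)
L = 1.6027 cm

1.6027


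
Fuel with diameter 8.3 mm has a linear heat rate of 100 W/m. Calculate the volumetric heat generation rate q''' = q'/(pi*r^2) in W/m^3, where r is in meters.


r = D / 2 / 1000 = 8.3 / 2 / 1000 = 0.00415 m
q''' = q' / (pi * r^2)
q''' = 100 / (pi * 0.00415^2)
q''' = 1.8482e+06 W/m^3

1.8482e+06


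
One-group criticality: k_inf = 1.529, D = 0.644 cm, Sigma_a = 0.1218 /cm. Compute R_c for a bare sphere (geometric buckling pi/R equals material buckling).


L^2 = D / Sigma_a = 0.644 / 0.1218 = 5.287356 cm^2
B_m^2 = (k_inf - 1) / L^2 = (1.529 - 1) / 5.287356 = 0.1000500 /cm^2
For a bare sphere: B_g = pi/R, so R_c = pi / sqrt(B_m^2)
R_c = pi / sqrt(0.1000500) = 9.9321 cm

9.9321


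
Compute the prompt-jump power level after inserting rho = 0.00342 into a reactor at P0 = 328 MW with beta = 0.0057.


P1/P0 = beta / (beta - rho)
P1/P0 = 0.0057 / (0.0057 - 0.00342) = 2.500000
P1 = 328 * 2.500000 = 820.00 MW

820.00


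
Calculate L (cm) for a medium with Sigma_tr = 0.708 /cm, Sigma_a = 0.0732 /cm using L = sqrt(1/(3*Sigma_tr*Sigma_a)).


D = 1 / (3 * Sigma_tr) = 1 / (3 * 0.708) = 0.4708098 cm
L = sqrt(D / Sigma_a)
L = sqrt(0.4708098 / 0.0732)
L = 2.5361 cm

2.5361


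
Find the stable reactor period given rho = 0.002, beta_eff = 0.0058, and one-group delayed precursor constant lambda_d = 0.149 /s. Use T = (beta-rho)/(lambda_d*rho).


T = (beta - rho) / (lambda_d * rho)
T = (0.0058 - 0.002) / (0.149 * 0.002)
T = 12.752 s

12.752


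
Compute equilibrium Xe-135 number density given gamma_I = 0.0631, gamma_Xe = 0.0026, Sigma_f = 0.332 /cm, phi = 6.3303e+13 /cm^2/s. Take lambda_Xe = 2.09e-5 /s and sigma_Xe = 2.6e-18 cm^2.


Xe_eq = (gamma_I + gamma_Xe) * Sigma_f * phi / (lambda_Xe + sigma_Xe * phi)
Numerator = (0.0631 + 0.0026) * 0.332 * 6.3303e+13 = 1.380790e+12
Denominator = 2.09e-5 + 2.6e-18 * 6.3303e+13 = 1.854878e-04
Xe_eq = 1.380790e+12 / 1.854878e-04 = 7.4441e+15 /cm^3

7.4441e+15


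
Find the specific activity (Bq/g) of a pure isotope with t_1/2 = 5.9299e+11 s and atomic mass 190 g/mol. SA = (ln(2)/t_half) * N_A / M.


lambda = ln(2) / t_half = ln(2) / 5.9299e+11 = 1.168902e-12 /s
SA = lambda * N_A / M
SA = 1.168902e-12 * 6.022e23 / 190
SA = 3.7048e+09 Bq/g

3.7048e+09


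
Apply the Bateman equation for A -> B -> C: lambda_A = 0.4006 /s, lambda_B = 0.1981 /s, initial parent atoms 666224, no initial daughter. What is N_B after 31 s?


N_B(t) = lambda_A * N_A0 / (lambda_B - lambda_A) * [exp(-lambda_A*t) - exp(-lambda_B*t)]
exp(-0.4006*31) = 4.042691e-06; exp(-0.1981*31) = 0.002152555
N_B = 0.4006 * 666224 / (0.1981 - 0.4006) * (4.042691e-06 - 0.002152555)
N_B = 2831.7

2831.7


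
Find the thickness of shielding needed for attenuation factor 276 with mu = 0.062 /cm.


x = ln(factor) / mu
x = ln(276) / 0.062
x = 90.652 cm

90.652


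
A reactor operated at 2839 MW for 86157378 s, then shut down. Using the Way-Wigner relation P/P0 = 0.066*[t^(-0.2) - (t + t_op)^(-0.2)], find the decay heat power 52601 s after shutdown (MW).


P/P0 = 0.066 * [t^(-0.2) - (t + t_op)^(-0.2)]
P/P0 = 0.066 * [52601^(-0.2) - (52601 + 86157378)^(-0.2)]
P/P0 = 0.066 * [0.1137107 - 0.02587548] = 0.005797125
P = 2839 * 0.005797125 = 16.458 MW

16.458


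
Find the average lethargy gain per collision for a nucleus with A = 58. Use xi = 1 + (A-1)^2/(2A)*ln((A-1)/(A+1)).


xi = 1 + (A-1)^2/(2A) * ln((A-1)/(A+1))
xi = 1 + (58-1)^2/(2*58) * ln((58-1)/(58 +1))
xi = 0.034090

0.034090


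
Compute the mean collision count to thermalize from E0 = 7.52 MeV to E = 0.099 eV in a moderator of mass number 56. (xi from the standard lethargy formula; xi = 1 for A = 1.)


xi = 1 + (A-1)^2/(2A)*ln((A-1)/(A+1)) = 0.03529286 (for A = 56)
n = ln(E0/E) / xi
n = ln(7.52e6 / 0.099) / 0.03529286
n = ln(7.595960e+07) / 0.03529286 = 514.15

514.15


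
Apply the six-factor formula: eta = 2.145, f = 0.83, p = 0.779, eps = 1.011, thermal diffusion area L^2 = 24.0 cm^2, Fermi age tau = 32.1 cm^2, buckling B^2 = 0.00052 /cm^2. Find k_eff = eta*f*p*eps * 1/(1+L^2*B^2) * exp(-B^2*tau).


k_inf = eta*f*p*eps = 2.145*0.83*0.779*1.011 = 1.402148
P_TNL = 1/(1 + L^2*B^2) = 1/(1 + 24.0*0.00052) = 0.9876738
P_FNL = exp(-B^2*tau) = exp(-0.00052*32.1) = 0.9834465
k_eff = k_inf * P_TNL * P_FNL = 1.402148 * 0.9876738 * 0.9834465
k_eff = 1.3619

1.3619


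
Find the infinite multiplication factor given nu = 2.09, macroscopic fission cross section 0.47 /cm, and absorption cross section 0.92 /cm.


k_inf = nu * Sigma_f / Sigma_a
k_inf = 2.09 * 0.47 / 0.92
k_inf = 1.0677

1.0677


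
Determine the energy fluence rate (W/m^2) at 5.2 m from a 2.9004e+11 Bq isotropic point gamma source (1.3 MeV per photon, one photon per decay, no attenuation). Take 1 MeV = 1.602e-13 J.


psi = A * E * 1.602e-13 / (4*pi*r^2)
psi = 2.9004e+11 * 1.3 * 1.602e-13 / (4*pi*5.2^2)
psi = 1.7777e-04 W/m^2

1.7777e-04


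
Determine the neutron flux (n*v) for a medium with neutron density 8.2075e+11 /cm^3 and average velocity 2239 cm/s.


phi = n * v
phi = 8.2075e+11 * 2239
phi = 1.8377e+15 /cm^2/s

1.8377e+15


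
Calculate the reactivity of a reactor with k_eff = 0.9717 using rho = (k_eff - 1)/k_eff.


rho = (k_eff - 1) / k_eff
rho = (0.9717 - 1) / 0.9717
rho = -0.029124

-0.029124


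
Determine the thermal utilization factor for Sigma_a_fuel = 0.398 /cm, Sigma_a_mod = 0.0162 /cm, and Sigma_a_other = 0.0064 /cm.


f = Sigma_a_fuel / (Sigma_a_fuel + Sigma_a_mod + Sigma_a_other)
f = 0.398 / (0.398 + 0.0162 + 0.0064)
f = 0.94627

0.94627


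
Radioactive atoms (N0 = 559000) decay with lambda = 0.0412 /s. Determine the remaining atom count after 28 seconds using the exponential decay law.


N = N0 * exp(-lambda * t)
N = 559000 * exp(-0.0412 * 28)
N = 176364

176364


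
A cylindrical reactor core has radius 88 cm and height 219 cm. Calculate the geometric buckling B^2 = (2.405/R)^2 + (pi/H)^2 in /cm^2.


B^2 = (2.405/R)^2 + (pi/H)^2
B^2 = (2.405/88)^2 + (pi/219)^2
B^2 = 9.5269e-04 /cm^2

9.5269e-04


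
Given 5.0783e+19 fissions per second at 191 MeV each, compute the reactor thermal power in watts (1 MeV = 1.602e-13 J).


P = fission_rate * E_MeV * 1.602e-13
P = 5.0783e+19 * 191 * 1.602e-13
P = 1.5539e+09 W

1.5539e+09


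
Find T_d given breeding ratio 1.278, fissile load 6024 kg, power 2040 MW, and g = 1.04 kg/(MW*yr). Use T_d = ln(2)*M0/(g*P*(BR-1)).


Breeding gain G = BR - 1 = 1.278 - 1 = 0.278
Fissile production rate = g * P * G = 1.04 * 2040 * 0.278 = 589.8048 kg/yr
T_d = ln(2) * M0 / (g * P * G)
T_d = ln(2) * 6024 / 589.8048 = 7.0795 yr

7.0795


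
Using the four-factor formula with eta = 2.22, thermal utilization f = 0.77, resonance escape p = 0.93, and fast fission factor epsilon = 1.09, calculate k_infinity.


k_inf = eta * f * p * epsilon
k_inf = 2.22 * 0.77 * 0.93 * 1.09
k_inf = 1.7328

1.7328


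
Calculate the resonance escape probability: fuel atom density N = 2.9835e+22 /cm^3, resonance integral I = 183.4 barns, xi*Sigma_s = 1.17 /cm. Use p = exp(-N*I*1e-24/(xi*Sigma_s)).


p = exp(-N * I * 1e-24 / (xi*Sigma_s))
p = exp(-2.9835e+22 * 183.4 * 1e-24 / 1.17)
p = 0.0093097

0.0093097
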